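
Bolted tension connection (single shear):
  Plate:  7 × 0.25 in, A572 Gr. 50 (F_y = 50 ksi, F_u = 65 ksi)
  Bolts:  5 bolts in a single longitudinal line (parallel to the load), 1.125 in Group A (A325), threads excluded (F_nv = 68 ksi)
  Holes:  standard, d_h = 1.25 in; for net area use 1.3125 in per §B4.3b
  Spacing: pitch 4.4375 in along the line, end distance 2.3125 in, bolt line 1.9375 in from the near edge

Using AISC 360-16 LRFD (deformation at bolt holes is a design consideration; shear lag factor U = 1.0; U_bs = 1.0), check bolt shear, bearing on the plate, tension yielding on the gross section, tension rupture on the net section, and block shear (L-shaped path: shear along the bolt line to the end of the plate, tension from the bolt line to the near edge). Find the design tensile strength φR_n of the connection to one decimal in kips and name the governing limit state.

69.3 kips (net-section rupture governs)

Bolt shear: A_b = π(1.125)²/4 = 0.99402 in². φR_n = 0.75 × 68 × 0.99402 × 5 × 1 = 253.5 kips.
Bearing (0.25 in plate, F_u = 65 ksi): end bolts L_c = 2.3125 − 1.25/2 = 1.6875, R_n = min(1.2×1.6875×0.25×65, 2.4×1.125×0.25×65) = 32.906 kips/bolt; interior L_c = 4.4375 − 1.25 = 3.1875, R_n = 43.875 kips/bolt. φR_n = 0.75 × (1×32.906 + 4×43.875) = 156.3 kips.
Tension yield (gross): A_g = 7×0.25 = 1.75 in². φR_n = 0.90 × 50 × 1.75 = 78.8 kips.
Tension rupture (net): A_n = (7 − 1×1.3125)×0.25 = 1.4219 in² (U = 1.0, A_e = A_n). φR_n = 0.75 × 65 × 1.4219 = 69.3 kips.
Block shear: shear path 1×[2.3125+4×4.4375] = 1×20.0625 in, A_gv = 5.0156, A_nv = 1×(20.0625 − 4.5×1.3125)×0.25 = 3.5391 in²; tension to near edge: (1.9375 − 0.5×1.3125)×0.25 = 0.32031 in². R_n = min(0.6×65×3.5391, 0.6×50×5.0156) + 1.0×65×0.32031 = min(138.02, 150.47) + 20.82 = 158.84 kips. φR_n = 0.75 × 158.84 = 119.1 kips.
Governing: min(253.5, 156.3, 78.8, 69.3, 119.1) = 69.3 kips → net-section rupture.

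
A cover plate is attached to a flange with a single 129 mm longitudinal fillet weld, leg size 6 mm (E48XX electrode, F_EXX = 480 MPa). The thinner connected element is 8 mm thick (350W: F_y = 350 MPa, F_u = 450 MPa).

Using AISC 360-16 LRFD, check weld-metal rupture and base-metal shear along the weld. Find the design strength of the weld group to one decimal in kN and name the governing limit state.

Weld metal: throat = 0.707×6 = 4.242 mm, L = 129 mm. φR_n = 0.75 × 0.6 × 480 × 4.242 × 129 = 118.2 kN.
Base metal shear (8 mm plate): yield φR_n = 1.0×0.6×350×8×129 = 216.7 kN; rupture φR_n = 0.75×0.6×450×8×129 = 209.0 kN; take 209.0 kN (rupture).
Governing: min(118.2, 209.0) = 118.2 kN → weld metal.

118.2 kN (weld metal governs)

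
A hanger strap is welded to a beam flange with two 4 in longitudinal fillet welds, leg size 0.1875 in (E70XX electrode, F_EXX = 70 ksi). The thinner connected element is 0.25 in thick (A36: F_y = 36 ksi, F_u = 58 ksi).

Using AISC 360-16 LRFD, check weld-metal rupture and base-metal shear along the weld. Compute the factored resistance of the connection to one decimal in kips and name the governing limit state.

Weld metal: throat = 0.707×0.1875 = 0.13256 in, L = 2×4 = 8 in. φR_n = 0.75 × 0.6 × 70 × 0.13256 × 8 = 33.4 kips.
Base metal shear (0.25 in plate): yield φR_n = 1.0×0.6×36×0.25×8 = 43.2 kips; rupture φR_n = 0.75×0.6×58×0.25×8 = 52.2 kips; take 43.2 kips (yield).
Governing: min(33.4, 43.2) = 33.4 kips → weld metal.

33.4 kips (weld metal governs)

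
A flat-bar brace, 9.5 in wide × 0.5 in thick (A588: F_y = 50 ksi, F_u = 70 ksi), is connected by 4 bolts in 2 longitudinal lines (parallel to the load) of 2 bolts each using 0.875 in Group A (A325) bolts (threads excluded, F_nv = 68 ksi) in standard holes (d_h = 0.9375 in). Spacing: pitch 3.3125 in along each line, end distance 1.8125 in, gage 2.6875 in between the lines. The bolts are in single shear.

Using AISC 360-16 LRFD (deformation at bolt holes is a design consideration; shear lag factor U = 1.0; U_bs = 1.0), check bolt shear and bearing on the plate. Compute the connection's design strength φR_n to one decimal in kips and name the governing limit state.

Bolt shear: A_b = π(0.875)²/4 = 0.60132 in². φR_n = 0.75 × 68 × 0.60132 × 4 × 1 = 122.7 kips.
Bearing (0.5 in plate, F_u = 70 ksi): end bolts L_c = 1.8125 − 0.9375/2 = 1.34375, R_n = min(1.2×1.34375×0.5×70, 2.4×0.875×0.5×70) = 56.438 kips/bolt; interior L_c = 3.3125 − 0.9375 = 2.375, R_n = 73.5 kips/bolt. φR_n = 0.75 × (2×56.438 + 2×73.5) = 194.9 kips.
Governing: min(122.7, 194.9) = 122.7 kips → bolt shear.

122.7 kips (bolt shear governs)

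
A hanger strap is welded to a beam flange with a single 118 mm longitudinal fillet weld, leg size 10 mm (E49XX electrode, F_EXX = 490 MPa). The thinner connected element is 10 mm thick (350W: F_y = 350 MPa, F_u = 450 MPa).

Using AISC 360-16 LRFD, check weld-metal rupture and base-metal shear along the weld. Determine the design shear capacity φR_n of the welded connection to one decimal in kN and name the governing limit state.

184.0 kN (weld metal governs)

Weld metal: throat = 0.707×10 = 7.07 mm, L = 118 mm. φR_n = 0.75 × 0.6 × 490 × 7.07 × 118 = 184.0 kN.
Base metal shear (10 mm plate): yield φR_n = 1.0×0.6×350×10×118 = 247.8 kN; rupture φR_n = 0.75×0.6×450×10×118 = 239.0 kN; take 239.0 kN (rupture).
Governing: min(184.0, 239.0) = 184.0 kN → weld metal.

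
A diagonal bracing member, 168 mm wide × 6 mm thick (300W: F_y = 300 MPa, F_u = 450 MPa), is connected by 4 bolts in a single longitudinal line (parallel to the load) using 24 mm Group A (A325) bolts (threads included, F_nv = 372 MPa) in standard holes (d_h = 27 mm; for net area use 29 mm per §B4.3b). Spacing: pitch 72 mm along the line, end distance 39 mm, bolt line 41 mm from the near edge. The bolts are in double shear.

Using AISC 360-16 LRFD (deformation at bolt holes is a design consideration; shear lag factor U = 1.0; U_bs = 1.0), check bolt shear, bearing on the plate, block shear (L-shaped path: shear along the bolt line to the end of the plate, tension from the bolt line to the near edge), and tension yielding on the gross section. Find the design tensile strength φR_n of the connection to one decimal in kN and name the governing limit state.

240.2 kN (block shear governs)

Bolt shear: A_b = π(24)²/4 = 452.39 mm². φR_n = 0.75 × 372 × 452.39 × 4 × 2 = 1009.7 kN.
Bearing (6 mm plate, F_u = 450 MPa): end bolts L_c = 39 − 27/2 = 25.5, R_n = min(1.2×25.5×6×450, 2.4×24×6×450) = 82.62 kN/bolt; interior L_c = 72 − 27 = 45, R_n = 145.8 kN/bolt. φR_n = 0.75 × (1×82.62 + 3×145.8) = 390.0 kN.
Block shear: shear path 1×[39+3×72] = 1×255 mm, A_gv = 1530, A_nv = 1×(255 − 3.5×29)×6 = 921 mm²; tension to near edge: (41 − 0.5×29)×6 = 159 mm². R_n = min(0.6×450×921, 0.6×300×1530) + 1.0×450×159 = min(248.67, 275.4) + 71.55 = 320.22 kN. φR_n = 0.75 × 320.22 = 240.2 kN.
Tension yield (gross): A_g = 168×6 = 1008 mm². φR_n = 0.90 × 300 × 1008 = 272.2 kN.
Governing: min(1009.7, 390.0, 240.2, 272.2) = 240.2 kN → block shear.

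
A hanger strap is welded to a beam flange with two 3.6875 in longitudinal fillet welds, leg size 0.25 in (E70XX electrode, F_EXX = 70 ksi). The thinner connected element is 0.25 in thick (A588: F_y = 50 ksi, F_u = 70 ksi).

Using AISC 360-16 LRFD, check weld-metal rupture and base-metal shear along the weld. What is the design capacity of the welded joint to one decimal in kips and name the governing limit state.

41.1 kips (weld metal governs)

Weld metal: throat = 0.707×0.25 = 0.17675 in, L = 2×3.6875 = 7.375 in. φR_n = 0.75 × 0.6 × 70 × 0.17675 × 7.375 = 41.1 kips.
Base metal shear (0.25 in plate): yield φR_n = 1.0×0.6×50×0.25×7.375 = 55.3 kips; rupture φR_n = 0.75×0.6×70×0.25×7.375 = 58.1 kips; take 55.3 kips (yield).
Governing: min(41.1, 55.3) = 41.1 kips → weld metal.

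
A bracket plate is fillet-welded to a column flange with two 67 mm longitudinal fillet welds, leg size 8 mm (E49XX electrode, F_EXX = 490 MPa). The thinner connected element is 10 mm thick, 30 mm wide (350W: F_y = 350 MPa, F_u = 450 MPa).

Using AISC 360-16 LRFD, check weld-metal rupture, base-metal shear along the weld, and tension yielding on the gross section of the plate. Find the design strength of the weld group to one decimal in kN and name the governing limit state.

94.5 kN (gross-section yield governs)

Weld metal: throat = 0.707×8 = 5.656 mm, L = 2×67 = 134 mm. φR_n = 0.75 × 0.6 × 490 × 5.656 × 134 = 167.1 kN.
Base metal shear (10 mm plate): yield φR_n = 1.0×0.6×350×10×134 = 281.4 kN; rupture φR_n = 0.75×0.6×450×10×134 = 271.4 kN; take 271.4 kN (rupture).
Tension yield (gross): A_g = 30×10 = 300 mm². φR_n = 0.90 × 350 × 300 = 94.5 kN.
Governing: min(167.1, 271.4, 94.5) = 94.5 kN → gross-section yield.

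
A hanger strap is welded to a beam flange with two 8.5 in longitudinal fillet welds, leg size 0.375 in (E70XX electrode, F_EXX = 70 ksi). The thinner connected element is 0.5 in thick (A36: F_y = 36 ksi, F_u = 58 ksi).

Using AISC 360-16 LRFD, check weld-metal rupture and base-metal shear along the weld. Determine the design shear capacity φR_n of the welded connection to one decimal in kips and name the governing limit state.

142.0 kips (weld metal governs)

Weld metal: throat = 0.707×0.375 = 0.26513 in, L = 2×8.5 = 17 in. φR_n = 0.75 × 0.6 × 70 × 0.26513 × 17 = 142.0 kips.
Base metal shear (0.5 in plate): yield φR_n = 1.0×0.6×36×0.5×17 = 183.6 kips; rupture φR_n = 0.75×0.6×58×0.5×17 = 221.9 kips; take 183.6 kips (yield).
Governing: min(142.0, 183.6) = 142.0 kips → weld metal.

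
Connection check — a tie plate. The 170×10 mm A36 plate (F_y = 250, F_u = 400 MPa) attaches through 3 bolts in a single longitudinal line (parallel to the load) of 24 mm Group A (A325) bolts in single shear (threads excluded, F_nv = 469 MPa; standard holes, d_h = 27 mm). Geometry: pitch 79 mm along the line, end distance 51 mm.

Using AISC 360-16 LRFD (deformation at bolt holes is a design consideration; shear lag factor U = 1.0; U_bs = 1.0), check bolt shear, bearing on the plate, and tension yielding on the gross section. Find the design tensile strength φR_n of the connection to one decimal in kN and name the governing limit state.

Bolt shear: A_b = π(24)²/4 = 452.39 mm². φR_n = 0.75 × 469 × 452.39 × 3 × 1 = 477.4 kN.
Bearing (10 mm plate, F_u = 400 MPa): end bolts L_c = 51 − 27/2 = 37.5, R_n = min(1.2×37.5×10×400, 2.4×24×10×400) = 180 kN/bolt; interior L_c = 79 − 27 = 52, R_n = 230.4 kN/bolt. φR_n = 0.75 × (1×180 + 2×230.4) = 480.6 kN.
Tension yield (gross): A_g = 170×10 = 1700 mm². φR_n = 0.90 × 250 × 1700 = 382.5 kN.
Governing: min(477.4, 480.6, 382.5) = 382.5 kN → gross-section yield.

382.5 kN (gross-section yield governs)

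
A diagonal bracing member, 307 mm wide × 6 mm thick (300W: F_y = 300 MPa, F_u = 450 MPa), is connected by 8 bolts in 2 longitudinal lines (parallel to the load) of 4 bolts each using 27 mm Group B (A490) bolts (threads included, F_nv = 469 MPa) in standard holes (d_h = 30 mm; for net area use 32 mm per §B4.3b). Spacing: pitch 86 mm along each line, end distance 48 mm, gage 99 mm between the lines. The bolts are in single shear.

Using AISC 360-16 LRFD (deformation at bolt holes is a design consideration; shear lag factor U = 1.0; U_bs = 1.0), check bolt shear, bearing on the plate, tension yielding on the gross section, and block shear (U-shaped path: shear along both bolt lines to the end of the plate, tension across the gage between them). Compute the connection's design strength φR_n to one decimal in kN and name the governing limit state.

Bolt shear: A_b = π(27)²/4 = 572.56 mm². φR_n = 0.75 × 469 × 572.56 × 8 × 1 = 1611.2 kN.
Bearing (6 mm plate, F_u = 450 MPa): end bolts L_c = 48 − 30/2 = 33, R_n = min(1.2×33×6×450, 2.4×27×6×450) = 106.92 kN/bolt; interior L_c = 86 − 30 = 56, R_n = 174.96 kN/bolt. φR_n = 0.75 × (2×106.92 + 6×174.96) = 947.7 kN.
Tension yield (gross): A_g = 307×6 = 1842 mm². φR_n = 0.90 × 300 × 1842 = 497.3 kN.
Block shear: shear path 2×[48+3×86] = 2×306 mm, A_gv = 3672, A_nv = 2×(306 − 3.5×32)×6 = 2328 mm²; tension across gage: (99 − 1×32)×6 = 402 mm². R_n = min(0.6×450×2328, 0.6×300×3672) + 1.0×450×402 = min(628.56, 660.96) + 180.9 = 809.46 kN. φR_n = 0.75 × 809.46 = 607.1 kN.
Governing: min(1611.2, 947.7, 497.3, 607.1) = 497.3 kN → gross-section yield.

497.3 kN (gross-section yield governs)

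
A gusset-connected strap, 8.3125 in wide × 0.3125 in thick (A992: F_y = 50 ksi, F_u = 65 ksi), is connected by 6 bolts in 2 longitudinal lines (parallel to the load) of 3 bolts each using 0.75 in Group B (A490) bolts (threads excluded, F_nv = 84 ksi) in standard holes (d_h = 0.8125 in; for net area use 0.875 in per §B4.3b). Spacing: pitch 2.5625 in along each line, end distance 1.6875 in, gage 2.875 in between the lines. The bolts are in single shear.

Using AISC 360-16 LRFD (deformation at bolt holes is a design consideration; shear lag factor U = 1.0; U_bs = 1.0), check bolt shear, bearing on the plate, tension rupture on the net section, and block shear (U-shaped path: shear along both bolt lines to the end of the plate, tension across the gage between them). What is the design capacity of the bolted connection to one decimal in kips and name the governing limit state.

Bolt shear: A_b = π(0.75)²/4 = 0.44179 in². φR_n = 0.75 × 84 × 0.44179 × 6 × 1 = 167.0 kips.
Bearing (0.3125 in plate, F_u = 65 ksi): end bolts L_c = 1.6875 − 0.8125/2 = 1.28125, R_n = min(1.2×1.28125×0.3125×65, 2.4×0.75×0.3125×65) = 31.23 kips/bolt; interior L_c = 2.5625 − 0.8125 = 1.75, R_n = 36.563 kips/bolt. φR_n = 0.75 × (2×31.23 + 4×36.563) = 156.5 kips.
Tension rupture (net): A_n = (8.3125 − 2×0.875)×0.3125 = 2.0508 in² (U = 1.0, A_e = A_n). φR_n = 0.75 × 65 × 2.0508 = 100.0 kips.
Block shear: shear path 2×[1.6875+2×2.5625] = 2×6.8125 in, A_gv = 4.2578, A_nv = 2×(6.8125 − 2.5×0.875)×0.3125 = 2.8906 in²; tension across gage: (2.875 − 1×0.875)×0.3125 = 0.625 in². R_n = min(0.6×65×2.8906, 0.6×50×4.2578) + 1.0×65×0.625 = min(112.73, 127.73) + 40.625 = 153.36 kips. φR_n = 0.75 × 153.36 = 115.0 kips.
Governing: min(167.0, 156.5, 100.0, 115.0) = 100.0 kips → net-section rupture.

100.0 kips (net-section rupture governs)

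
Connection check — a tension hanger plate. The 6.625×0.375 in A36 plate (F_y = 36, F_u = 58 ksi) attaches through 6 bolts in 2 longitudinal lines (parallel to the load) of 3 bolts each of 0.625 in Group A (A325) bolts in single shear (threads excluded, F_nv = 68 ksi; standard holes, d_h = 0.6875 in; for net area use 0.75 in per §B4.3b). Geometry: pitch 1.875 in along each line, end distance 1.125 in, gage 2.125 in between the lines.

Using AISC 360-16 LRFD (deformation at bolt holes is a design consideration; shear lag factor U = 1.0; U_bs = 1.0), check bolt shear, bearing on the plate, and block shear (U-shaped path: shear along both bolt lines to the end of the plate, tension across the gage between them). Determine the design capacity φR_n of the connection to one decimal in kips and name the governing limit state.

Bolt shear: A_b = π(0.625)²/4 = 0.3068 in². φR_n = 0.75 × 68 × 0.3068 × 6 × 1 = 93.9 kips.
Bearing (0.375 in plate, F_u = 58 ksi): end bolts L_c = 1.125 − 0.6875/2 = 0.78125, R_n = min(1.2×0.78125×0.375×58, 2.4×0.625×0.375×58) = 20.391 kips/bolt; interior L_c = 1.875 − 0.6875 = 1.1875, R_n = 30.994 kips/bolt. φR_n = 0.75 × (2×20.391 + 4×30.994) = 123.6 kips.
Block shear: shear path 2×[1.125+2×1.875] = 2×4.875 in, A_gv = 3.6563, A_nv = 2×(4.875 − 2.5×0.75)×0.375 = 2.25 in²; tension across gage: (2.125 − 1×0.75)×0.375 = 0.51563 in². R_n = min(0.6×58×2.25, 0.6×36×3.6563) + 1.0×58×0.51563 = min(78.3, 78.976) + 29.907 = 108.21 kips. φR_n = 0.75 × 108.21 = 81.2 kips.
Governing: min(93.9, 123.6, 81.2) = 81.2 kips → block shear.

81.2 kips (block shear governs)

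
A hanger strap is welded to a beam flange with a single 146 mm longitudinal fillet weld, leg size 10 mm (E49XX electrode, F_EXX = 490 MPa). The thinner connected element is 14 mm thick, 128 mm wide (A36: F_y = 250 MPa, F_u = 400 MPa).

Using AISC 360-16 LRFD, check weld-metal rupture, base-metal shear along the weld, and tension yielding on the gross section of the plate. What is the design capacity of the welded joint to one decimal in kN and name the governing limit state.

Weld metal: throat = 0.707×10 = 7.07 mm, L = 146 mm. φR_n = 0.75 × 0.6 × 490 × 7.07 × 146 = 227.6 kN.
Base metal shear (14 mm plate): yield φR_n = 1.0×0.6×250×14×146 = 306.6 kN; rupture φR_n = 0.75×0.6×400×14×146 = 367.9 kN; take 306.6 kN (yield).
Tension yield (gross): A_g = 128×14 = 1792 mm². φR_n = 0.90 × 250 × 1792 = 403.2 kN.
Governing: min(227.6, 306.6, 403.2) = 227.6 kN → weld metal.

227.6 kN (weld metal governs)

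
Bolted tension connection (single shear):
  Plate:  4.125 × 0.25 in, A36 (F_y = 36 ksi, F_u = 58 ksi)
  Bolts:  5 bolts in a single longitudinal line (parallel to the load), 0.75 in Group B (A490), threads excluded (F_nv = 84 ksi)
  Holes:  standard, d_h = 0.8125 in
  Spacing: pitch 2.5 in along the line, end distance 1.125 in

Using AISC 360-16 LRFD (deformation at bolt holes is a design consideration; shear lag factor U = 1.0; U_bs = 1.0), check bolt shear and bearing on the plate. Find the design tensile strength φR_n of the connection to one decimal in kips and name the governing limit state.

Bolt shear: A_b = π(0.75)²/4 = 0.44179 in². φR_n = 0.75 × 84 × 0.44179 × 5 × 1 = 139.2 kips.
Bearing (0.25 in plate, F_u = 58 ksi): end bolts L_c = 1.125 − 0.8125/2 = 0.71875, R_n = min(1.2×0.71875×0.25×58, 2.4×0.75×0.25×58) = 12.506 kips/bolt; interior L_c = 2.5 − 0.8125 = 1.6875, R_n = 26.1 kips/bolt. φR_n = 0.75 × (1×12.506 + 4×26.1) = 87.7 kips.
Governing: min(139.2, 87.7) = 87.7 kips → bearing.

87.7 kips (bearing governs)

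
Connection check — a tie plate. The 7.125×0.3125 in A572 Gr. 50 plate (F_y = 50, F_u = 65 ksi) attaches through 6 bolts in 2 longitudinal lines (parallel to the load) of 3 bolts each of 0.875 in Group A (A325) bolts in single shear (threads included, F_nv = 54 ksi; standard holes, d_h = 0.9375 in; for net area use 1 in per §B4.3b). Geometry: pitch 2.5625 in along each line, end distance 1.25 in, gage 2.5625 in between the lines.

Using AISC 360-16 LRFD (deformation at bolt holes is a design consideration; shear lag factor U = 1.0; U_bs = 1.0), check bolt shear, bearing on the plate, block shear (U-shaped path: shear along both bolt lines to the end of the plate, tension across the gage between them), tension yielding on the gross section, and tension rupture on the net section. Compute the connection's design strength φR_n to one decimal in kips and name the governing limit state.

Bolt shear: A_b = π(0.875)²/4 = 0.60132 in². φR_n = 0.75 × 54 × 0.60132 × 6 × 1 = 146.1 kips.
Bearing (0.3125 in plate, F_u = 65 ksi): end bolts L_c = 1.25 − 0.9375/2 = 0.78125, R_n = min(1.2×0.78125×0.3125×65, 2.4×0.875×0.3125×65) = 19.043 kips/bolt; interior L_c = 2.5625 − 0.9375 = 1.625, R_n = 39.609 kips/bolt. φR_n = 0.75 × (2×19.043 + 4×39.609) = 147.4 kips.
Block shear: shear path 2×[1.25+2×2.5625] = 2×6.375 in, A_gv = 3.9844, A_nv = 2×(6.375 − 2.5×1)×0.3125 = 2.4219 in²; tension across gage: (2.5625 − 1×1)×0.3125 = 0.48828 in². R_n = min(0.6×65×2.4219, 0.6×50×3.9844) + 1.0×65×0.48828 = min(94.454, 119.53) + 31.738 = 126.19 kips. φR_n = 0.75 × 126.19 = 94.6 kips.
Tension yield (gross): A_g = 7.125×0.3125 = 2.2266 in². φR_n = 0.90 × 50 × 2.2266 = 100.2 kips.
Tension rupture (net): A_n = (7.125 − 2×1)×0.3125 = 1.6016 in² (U = 1.0, A_e = A_n). φR_n = 0.75 × 65 × 1.6016 = 78.1 kips.
Governing: min(146.1, 147.4, 94.6, 100.2, 78.1) = 78.1 kips → net-section rupture.

78.1 kips (net-section rupture governs)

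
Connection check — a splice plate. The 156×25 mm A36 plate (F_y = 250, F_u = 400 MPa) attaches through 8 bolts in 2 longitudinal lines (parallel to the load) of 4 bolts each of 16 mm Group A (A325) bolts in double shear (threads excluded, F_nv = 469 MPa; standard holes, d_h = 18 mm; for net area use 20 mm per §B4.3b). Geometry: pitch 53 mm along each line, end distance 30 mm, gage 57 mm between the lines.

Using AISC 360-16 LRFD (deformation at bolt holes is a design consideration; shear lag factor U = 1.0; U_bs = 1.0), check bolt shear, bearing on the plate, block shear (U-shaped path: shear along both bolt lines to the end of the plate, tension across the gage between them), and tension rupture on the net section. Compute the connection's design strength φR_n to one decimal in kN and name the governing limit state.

870.0 kN (net-section rupture governs)

Bolt shear: A_b = π(16)²/4 = 201.06 mm². φR_n = 0.75 × 469 × 201.06 × 8 × 2 = 1131.6 kN.
Bearing (25 mm plate, F_u = 400 MPa): end bolts L_c = 30 − 18/2 = 21, R_n = min(1.2×21×25×400, 2.4×16×25×400) = 252 kN/bolt; interior L_c = 53 − 18 = 35, R_n = 384 kN/bolt. φR_n = 0.75 × (2×252 + 6×384) = 2106.0 kN.
Block shear: shear path 2×[30+3×53] = 2×189 mm, A_gv = 9450, A_nv = 2×(189 − 3.5×20)×25 = 5950 mm²; tension across gage: (57 − 1×20)×25 = 925 mm². R_n = min(0.6×400×5950, 0.6×250×9450) + 1.0×400×925 = min(1428, 1417.5) + 370 = 1787.5 kN. φR_n = 0.75 × 1787.5 = 1340.6 kN.
Tension rupture (net): A_n = (156 − 2×20)×25 = 2900 mm² (U = 1.0, A_e = A_n). φR_n = 0.75 × 400 × 2900 = 870.0 kN.
Governing: min(1131.6, 2106.0, 1340.6, 870.0) = 870.0 kN → net-section rupture.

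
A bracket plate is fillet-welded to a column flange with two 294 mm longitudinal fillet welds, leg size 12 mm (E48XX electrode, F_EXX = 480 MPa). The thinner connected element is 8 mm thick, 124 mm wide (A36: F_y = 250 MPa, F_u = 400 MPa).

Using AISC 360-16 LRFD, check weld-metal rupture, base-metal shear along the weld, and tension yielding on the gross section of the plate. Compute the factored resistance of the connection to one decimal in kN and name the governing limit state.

Weld metal: throat = 0.707×12 = 8.484 mm, L = 2×294 = 588 mm. φR_n = 0.75 × 0.6 × 480 × 8.484 × 588 = 1077.5 kN.
Base metal shear (8 mm plate): yield φR_n = 1.0×0.6×250×8×588 = 705.6 kN; rupture φR_n = 0.75×0.6×400×8×588 = 846.7 kN; take 705.6 kN (yield).
Tension yield (gross): A_g = 124×8 = 992 mm². φR_n = 0.90 × 250 × 992 = 223.2 kN.
Governing: min(1077.5, 705.6, 223.2) = 223.2 kN → gross-section yield.

223.2 kN (gross-section yield governs)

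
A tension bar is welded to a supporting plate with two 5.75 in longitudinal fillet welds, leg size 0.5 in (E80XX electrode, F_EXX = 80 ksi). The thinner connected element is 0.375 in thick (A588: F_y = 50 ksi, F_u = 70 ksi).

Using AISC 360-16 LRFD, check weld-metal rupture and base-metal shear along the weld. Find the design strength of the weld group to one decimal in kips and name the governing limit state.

129.4 kips (base-metal shear governs)

Weld metal: throat = 0.707×0.5 = 0.3535 in, L = 2×5.75 = 11.5 in. φR_n = 0.75 × 0.6 × 80 × 0.3535 × 11.5 = 146.3 kips.
Base metal shear (0.375 in plate): yield φR_n = 1.0×0.6×50×0.375×11.5 = 129.4 kips; rupture φR_n = 0.75×0.6×70×0.375×11.5 = 135.8 kips; take 129.4 kips (yield).
Governing: min(146.3, 129.4) = 129.4 kips → base-metal shear.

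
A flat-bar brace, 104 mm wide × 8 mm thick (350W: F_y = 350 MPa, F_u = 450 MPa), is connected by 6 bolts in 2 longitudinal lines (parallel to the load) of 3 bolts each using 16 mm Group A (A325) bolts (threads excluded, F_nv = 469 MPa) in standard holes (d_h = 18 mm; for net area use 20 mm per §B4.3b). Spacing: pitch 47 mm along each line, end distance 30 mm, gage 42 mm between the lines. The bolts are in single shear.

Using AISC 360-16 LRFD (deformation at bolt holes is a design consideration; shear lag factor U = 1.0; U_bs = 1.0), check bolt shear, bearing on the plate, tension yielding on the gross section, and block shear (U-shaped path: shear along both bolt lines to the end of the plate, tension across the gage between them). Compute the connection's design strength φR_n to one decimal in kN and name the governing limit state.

262.1 kN (gross-section yield governs)

Bolt shear: A_b = π(16)²/4 = 201.06 mm². φR_n = 0.75 × 469 × 201.06 × 6 × 1 = 424.3 kN.
Bearing (8 mm plate, F_u = 450 MPa): end bolts L_c = 30 − 18/2 = 21, R_n = min(1.2×21×8×450, 2.4×16×8×450) = 90.72 kN/bolt; interior L_c = 47 − 18 = 29, R_n = 125.28 kN/bolt. φR_n = 0.75 × (2×90.72 + 4×125.28) = 511.9 kN.
Tension yield (gross): A_g = 104×8 = 832 mm². φR_n = 0.90 × 350 × 832 = 262.1 kN.
Block shear: shear path 2×[30+2×47] = 2×124 mm, A_gv = 1984, A_nv = 2×(124 − 2.5×20)×8 = 1184 mm²; tension across gage: (42 − 1×20)×8 = 176 mm². R_n = min(0.6×450×1184, 0.6×350×1984) + 1.0×450×176 = min(319.68, 416.64) + 79.2 = 398.88 kN. φR_n = 0.75 × 398.88 = 299.2 kN.
Governing: min(424.3, 511.9, 262.1, 299.2) = 262.1 kN → gross-section yield.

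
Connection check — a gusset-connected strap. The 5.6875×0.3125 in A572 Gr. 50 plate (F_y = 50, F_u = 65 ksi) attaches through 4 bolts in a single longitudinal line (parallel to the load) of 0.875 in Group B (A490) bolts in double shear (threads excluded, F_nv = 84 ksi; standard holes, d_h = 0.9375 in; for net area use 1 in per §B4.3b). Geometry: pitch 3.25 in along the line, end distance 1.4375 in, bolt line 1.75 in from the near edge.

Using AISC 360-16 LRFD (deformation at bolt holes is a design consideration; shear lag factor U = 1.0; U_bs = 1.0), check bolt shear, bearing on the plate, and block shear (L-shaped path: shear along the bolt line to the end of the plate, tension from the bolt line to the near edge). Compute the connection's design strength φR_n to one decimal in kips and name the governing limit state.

Bolt shear: A_b = π(0.875)²/4 = 0.60132 in². φR_n = 0.75 × 84 × 0.60132 × 4 × 2 = 303.1 kips.
Bearing (0.3125 in plate, F_u = 65 ksi): end bolts L_c = 1.4375 − 0.9375/2 = 0.96875, R_n = min(1.2×0.96875×0.3125×65, 2.4×0.875×0.3125×65) = 23.613 kips/bolt; interior L_c = 3.25 − 0.9375 = 2.3125, R_n = 42.656 kips/bolt. φR_n = 0.75 × (1×23.613 + 3×42.656) = 113.7 kips.
Block shear: shear path 1×[1.4375+3×3.25] = 1×11.1875 in, A_gv = 3.4961, A_nv = 1×(11.1875 − 3.5×1)×0.3125 = 2.4023 in²; tension to near edge: (1.75 − 0.5×1)×0.3125 = 0.39063 in². R_n = min(0.6×65×2.4023, 0.6×50×3.4961) + 1.0×65×0.39063 = min(93.69, 104.88) + 25.391 = 119.08 kips. φR_n = 0.75 × 119.08 = 89.3 kips.
Governing: min(303.1, 113.7, 89.3) = 89.3 kips → block shear.

89.3 kips (block shear governs)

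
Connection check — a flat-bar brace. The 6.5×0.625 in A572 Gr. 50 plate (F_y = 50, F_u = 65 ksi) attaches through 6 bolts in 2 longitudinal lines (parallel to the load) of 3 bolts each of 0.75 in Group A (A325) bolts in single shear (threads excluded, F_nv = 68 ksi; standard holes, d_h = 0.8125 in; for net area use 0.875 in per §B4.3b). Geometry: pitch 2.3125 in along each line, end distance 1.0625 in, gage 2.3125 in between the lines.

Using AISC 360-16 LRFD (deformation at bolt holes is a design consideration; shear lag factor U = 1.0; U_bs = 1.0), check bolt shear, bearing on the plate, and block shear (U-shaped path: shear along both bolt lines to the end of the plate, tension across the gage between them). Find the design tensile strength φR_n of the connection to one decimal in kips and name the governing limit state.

Bolt shear: A_b = π(0.75)²/4 = 0.44179 in². φR_n = 0.75 × 68 × 0.44179 × 6 × 1 = 135.2 kips.
Bearing (0.625 in plate, F_u = 65 ksi): end bolts L_c = 1.0625 − 0.8125/2 = 0.65625, R_n = min(1.2×0.65625×0.625×65, 2.4×0.75×0.625×65) = 31.992 kips/bolt; interior L_c = 2.3125 − 0.8125 = 1.5, R_n = 73.125 kips/bolt. φR_n = 0.75 × (2×31.992 + 4×73.125) = 267.4 kips.
Block shear: shear path 2×[1.0625+2×2.3125] = 2×5.6875 in, A_gv = 7.1094, A_nv = 2×(5.6875 − 2.5×0.875)×0.625 = 4.375 in²; tension across gage: (2.3125 − 1×0.875)×0.625 = 0.89844 in². R_n = min(0.6×65×4.375, 0.6×50×7.1094) + 1.0×65×0.89844 = min(170.63, 213.28) + 58.399 = 229.03 kips. φR_n = 0.75 × 229.03 = 171.8 kips.
Governing: min(135.2, 267.4, 171.8) = 135.2 kips → bolt shear.

135.2 kips (bolt shear governs)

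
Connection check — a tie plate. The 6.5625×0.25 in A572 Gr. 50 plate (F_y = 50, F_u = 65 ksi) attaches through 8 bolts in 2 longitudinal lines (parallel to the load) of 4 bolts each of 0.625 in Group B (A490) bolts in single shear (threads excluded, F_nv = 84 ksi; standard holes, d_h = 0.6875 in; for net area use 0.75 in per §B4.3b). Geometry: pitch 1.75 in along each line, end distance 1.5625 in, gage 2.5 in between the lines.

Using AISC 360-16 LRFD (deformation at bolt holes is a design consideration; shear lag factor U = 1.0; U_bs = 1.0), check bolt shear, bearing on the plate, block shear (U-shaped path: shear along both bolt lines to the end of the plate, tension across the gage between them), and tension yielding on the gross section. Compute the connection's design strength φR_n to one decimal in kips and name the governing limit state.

Bolt shear: A_b = π(0.625)²/4 = 0.3068 in². φR_n = 0.75 × 84 × 0.3068 × 8 × 1 = 154.6 kips.
Bearing (0.25 in plate, F_u = 65 ksi): end bolts L_c = 1.5625 − 0.6875/2 = 1.21875, R_n = min(1.2×1.21875×0.25×65, 2.4×0.625×0.25×65) = 23.766 kips/bolt; interior L_c = 1.75 − 0.6875 = 1.0625, R_n = 20.719 kips/bolt. φR_n = 0.75 × (2×23.766 + 6×20.719) = 128.9 kips.
Block shear: shear path 2×[1.5625+3×1.75] = 2×6.8125 in, A_gv = 3.4063, A_nv = 2×(6.8125 − 3.5×0.75)×0.25 = 2.0938 in²; tension across gage: (2.5 − 1×0.75)×0.25 = 0.4375 in². R_n = min(0.6×65×2.0938, 0.6×50×3.4063) + 1.0×65×0.4375 = min(81.658, 102.19) + 28.438 = 110.1 kips. φR_n = 0.75 × 110.1 = 82.6 kips.
Tension yield (gross): A_g = 6.5625×0.25 = 1.6406 in². φR_n = 0.90 × 50 × 1.6406 = 73.8 kips.
Governing: min(154.6, 128.9, 82.6, 73.8) = 73.8 kips → gross-section yield.

73.8 kips (gross-section yield governs)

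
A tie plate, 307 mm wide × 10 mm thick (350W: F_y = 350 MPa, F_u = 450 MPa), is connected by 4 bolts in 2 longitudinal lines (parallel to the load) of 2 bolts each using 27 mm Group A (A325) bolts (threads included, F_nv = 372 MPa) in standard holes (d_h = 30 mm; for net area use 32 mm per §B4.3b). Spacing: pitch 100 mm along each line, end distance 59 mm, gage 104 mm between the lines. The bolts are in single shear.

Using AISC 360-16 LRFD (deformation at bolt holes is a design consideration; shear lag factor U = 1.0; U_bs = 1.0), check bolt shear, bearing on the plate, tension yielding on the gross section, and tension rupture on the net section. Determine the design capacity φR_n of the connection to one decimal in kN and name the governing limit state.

Bolt shear: A_b = π(27)²/4 = 572.56 mm². φR_n = 0.75 × 372 × 572.56 × 4 × 1 = 639.0 kN.
Bearing (10 mm plate, F_u = 450 MPa): end bolts L_c = 59 − 30/2 = 44, R_n = min(1.2×44×10×450, 2.4×27×10×450) = 237.6 kN/bolt; interior L_c = 100 − 30 = 70, R_n = 291.6 kN/bolt. φR_n = 0.75 × (2×237.6 + 2×291.6) = 793.8 kN.
Tension yield (gross): A_g = 307×10 = 3070 mm². φR_n = 0.90 × 350 × 3070 = 967.1 kN.
Tension rupture (net): A_n = (307 − 2×32)×10 = 2430 mm² (U = 1.0, A_e = A_n). φR_n = 0.75 × 450 × 2430 = 820.1 kN.
Governing: min(639.0, 793.8, 967.1, 820.1) = 639.0 kN → bolt shear.

639.0 kN (bolt shear governs)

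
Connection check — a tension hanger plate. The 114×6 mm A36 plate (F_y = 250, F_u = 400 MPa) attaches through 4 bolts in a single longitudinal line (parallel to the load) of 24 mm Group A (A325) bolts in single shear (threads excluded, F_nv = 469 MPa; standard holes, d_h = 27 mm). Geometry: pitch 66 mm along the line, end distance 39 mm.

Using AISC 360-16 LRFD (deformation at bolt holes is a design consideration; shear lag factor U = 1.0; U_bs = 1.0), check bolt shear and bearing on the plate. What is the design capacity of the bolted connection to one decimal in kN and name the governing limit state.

307.8 kN (bearing governs)

Bolt shear: A_b = π(24)²/4 = 452.39 mm². φR_n = 0.75 × 469 × 452.39 × 4 × 1 = 636.5 kN.
Bearing (6 mm plate, F_u = 400 MPa): end bolts L_c = 39 − 27/2 = 25.5, R_n = min(1.2×25.5×6×400, 2.4×24×6×400) = 73.44 kN/bolt; interior L_c = 66 − 27 = 39, R_n = 112.32 kN/bolt. φR_n = 0.75 × (1×73.44 + 3×112.32) = 307.8 kN.
Governing: min(636.5, 307.8) = 307.8 kN → bearing.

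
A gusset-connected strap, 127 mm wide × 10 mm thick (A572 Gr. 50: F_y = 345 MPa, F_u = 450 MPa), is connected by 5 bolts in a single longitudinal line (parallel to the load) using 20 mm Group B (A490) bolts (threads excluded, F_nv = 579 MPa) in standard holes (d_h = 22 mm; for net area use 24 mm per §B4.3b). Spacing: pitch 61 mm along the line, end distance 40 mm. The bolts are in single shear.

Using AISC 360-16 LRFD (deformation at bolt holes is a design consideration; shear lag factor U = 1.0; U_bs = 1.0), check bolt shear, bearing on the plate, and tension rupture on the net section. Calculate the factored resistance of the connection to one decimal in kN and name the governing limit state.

347.6 kN (net-section rupture governs)

Bolt shear: A_b = π(20)²/4 = 314.16 mm². φR_n = 0.75 × 579 × 314.16 × 5 × 1 = 682.1 kN.
Bearing (10 mm plate, F_u = 450 MPa): end bolts L_c = 40 − 22/2 = 29, R_n = min(1.2×29×10×450, 2.4×20×10×450) = 156.6 kN/bolt; interior L_c = 61 − 22 = 39, R_n = 210.6 kN/bolt. φR_n = 0.75 × (1×156.6 + 4×210.6) = 749.3 kN.
Tension rupture (net): A_n = (127 − 1×24)×10 = 1030 mm² (U = 1.0, A_e = A_n). φR_n = 0.75 × 450 × 1030 = 347.6 kN.
Governing: min(682.1, 749.3, 347.6) = 347.6 kN → net-section rupture.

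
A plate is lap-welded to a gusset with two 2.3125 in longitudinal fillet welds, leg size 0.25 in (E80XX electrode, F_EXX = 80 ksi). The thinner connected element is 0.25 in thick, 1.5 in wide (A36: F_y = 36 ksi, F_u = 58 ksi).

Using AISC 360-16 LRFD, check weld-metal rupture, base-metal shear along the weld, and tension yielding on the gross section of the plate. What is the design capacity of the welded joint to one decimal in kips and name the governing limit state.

12.2 kips (gross-section yield governs)

Weld metal: throat = 0.707×0.25 = 0.17675 in, L = 2×2.3125 = 4.625 in. φR_n = 0.75 × 0.6 × 80 × 0.17675 × 4.625 = 29.4 kips.
Base metal shear (0.25 in plate): yield φR_n = 1.0×0.6×36×0.25×4.625 = 25.0 kips; rupture φR_n = 0.75×0.6×58×0.25×4.625 = 30.2 kips; take 25.0 kips (yield).
Tension yield (gross): A_g = 1.5×0.25 = 0.375 in². φR_n = 0.90 × 36 × 0.375 = 12.2 kips.
Governing: min(29.4, 25.0, 12.2) = 12.2 kips → gross-section yield.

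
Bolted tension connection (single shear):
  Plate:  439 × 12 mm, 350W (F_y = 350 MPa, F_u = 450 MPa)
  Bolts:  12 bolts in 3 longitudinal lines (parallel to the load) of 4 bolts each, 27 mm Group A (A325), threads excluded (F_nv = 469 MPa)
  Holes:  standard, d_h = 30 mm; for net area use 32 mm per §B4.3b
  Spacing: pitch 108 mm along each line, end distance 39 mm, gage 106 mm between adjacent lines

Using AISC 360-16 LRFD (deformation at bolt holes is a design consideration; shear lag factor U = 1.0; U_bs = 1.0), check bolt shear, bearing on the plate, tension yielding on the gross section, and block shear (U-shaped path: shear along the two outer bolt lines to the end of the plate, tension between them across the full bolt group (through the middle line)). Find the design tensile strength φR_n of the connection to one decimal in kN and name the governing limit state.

1659.4 kN (gross-section yield governs)

Bolt shear: A_b = π(27)²/4 = 572.56 mm². φR_n = 0.75 × 469 × 572.56 × 12 × 1 = 2416.8 kN.
Bearing (12 mm plate, F_u = 450 MPa): end bolts L_c = 39 − 30/2 = 24, R_n = min(1.2×24×12×450, 2.4×27×12×450) = 155.52 kN/bolt; interior L_c = 108 − 30 = 78, R_n = 349.92 kN/bolt. φR_n = 0.75 × (3×155.52 + 9×349.92) = 2711.9 kN.
Tension yield (gross): A_g = 439×12 = 5268 mm². φR_n = 0.90 × 350 × 5268 = 1659.4 kN.
Block shear: shear path 2×[39+3×108] = 2×363 mm, A_gv = 8712, A_nv = 2×(363 − 3.5×32)×12 = 6024 mm²; tension across gage: (212 − 2×32)×12 = 1776 mm². R_n = min(0.6×450×6024, 0.6×350×8712) + 1.0×450×1776 = min(1626.5, 1829.5) + 799.2 = 2425.7 kN. φR_n = 0.75 × 2425.7 = 1819.3 kN.
Governing: min(2416.8, 2711.9, 1659.4, 1819.3) = 1659.4 kN → gross-section yield.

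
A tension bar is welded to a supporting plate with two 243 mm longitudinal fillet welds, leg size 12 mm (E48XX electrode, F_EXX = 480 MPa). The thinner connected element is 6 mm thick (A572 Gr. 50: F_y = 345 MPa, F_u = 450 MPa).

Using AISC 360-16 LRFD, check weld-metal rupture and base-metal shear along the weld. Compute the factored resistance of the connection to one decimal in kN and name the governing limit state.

590.5 kN (base-metal shear governs)

Weld metal: throat = 0.707×12 = 8.484 mm, L = 2×243 = 486 mm. φR_n = 0.75 × 0.6 × 480 × 8.484 × 486 = 890.6 kN.
Base metal shear (6 mm plate): yield φR_n = 1.0×0.6×345×6×486 = 603.6 kN; rupture φR_n = 0.75×0.6×450×6×486 = 590.5 kN; take 590.5 kN (rupture).
Governing: min(890.6, 590.5) = 590.5 kN → base-metal shear.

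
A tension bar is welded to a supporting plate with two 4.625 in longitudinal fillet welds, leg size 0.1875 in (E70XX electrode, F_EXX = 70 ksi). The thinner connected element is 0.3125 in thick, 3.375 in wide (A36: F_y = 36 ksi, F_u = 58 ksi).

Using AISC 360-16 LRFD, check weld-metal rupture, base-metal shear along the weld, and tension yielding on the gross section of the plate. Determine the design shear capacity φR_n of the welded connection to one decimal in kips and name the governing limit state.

34.2 kips (gross-section yield governs)

Weld metal: throat = 0.707×0.1875 = 0.13256 in, L = 2×4.625 = 9.25 in. φR_n = 0.75 × 0.6 × 70 × 0.13256 × 9.25 = 38.6 kips.
Base metal shear (0.3125 in plate): yield φR_n = 1.0×0.6×36×0.3125×9.25 = 62.4 kips; rupture φR_n = 0.75×0.6×58×0.3125×9.25 = 75.4 kips; take 62.4 kips (yield).
Tension yield (gross): A_g = 3.375×0.3125 = 1.0547 in². φR_n = 0.90 × 36 × 1.0547 = 34.2 kips.
Governing: min(38.6, 62.4, 34.2) = 34.2 kips → gross-section yield.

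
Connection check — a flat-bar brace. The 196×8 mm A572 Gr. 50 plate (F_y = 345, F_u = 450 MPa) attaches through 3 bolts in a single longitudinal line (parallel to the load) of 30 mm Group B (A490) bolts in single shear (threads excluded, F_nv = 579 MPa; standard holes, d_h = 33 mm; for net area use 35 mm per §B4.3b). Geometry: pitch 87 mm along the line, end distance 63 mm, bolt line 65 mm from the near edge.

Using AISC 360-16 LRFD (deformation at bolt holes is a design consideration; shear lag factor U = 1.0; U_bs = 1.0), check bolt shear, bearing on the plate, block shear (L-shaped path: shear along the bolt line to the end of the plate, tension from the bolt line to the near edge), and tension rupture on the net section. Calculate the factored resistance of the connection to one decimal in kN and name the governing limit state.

370.4 kN (block shear governs)

Bolt shear: A_b = π(30)²/4 = 706.86 mm². φR_n = 0.75 × 579 × 706.86 × 3 × 1 = 920.9 kN.
Bearing (8 mm plate, F_u = 450 MPa): end bolts L_c = 63 − 33/2 = 46.5, R_n = min(1.2×46.5×8×450, 2.4×30×8×450) = 200.88 kN/bolt; interior L_c = 87 − 33 = 54, R_n = 233.28 kN/bolt. φR_n = 0.75 × (1×200.88 + 2×233.28) = 500.6 kN.
Block shear: shear path 1×[63+2×87] = 1×237 mm, A_gv = 1896, A_nv = 1×(237 − 2.5×35)×8 = 1196 mm²; tension to near edge: (65 − 0.5×35)×8 = 380 mm². R_n = min(0.6×450×1196, 0.6×345×1896) + 1.0×450×380 = min(322.92, 392.47) + 171 = 493.92 kN. φR_n = 0.75 × 493.92 = 370.4 kN.
Tension rupture (net): A_n = (196 − 1×35)×8 = 1288 mm² (U = 1.0, A_e = A_n). φR_n = 0.75 × 450 × 1288 = 434.7 kN.
Governing: min(920.9, 500.6, 370.4, 434.7) = 370.4 kN → block shear.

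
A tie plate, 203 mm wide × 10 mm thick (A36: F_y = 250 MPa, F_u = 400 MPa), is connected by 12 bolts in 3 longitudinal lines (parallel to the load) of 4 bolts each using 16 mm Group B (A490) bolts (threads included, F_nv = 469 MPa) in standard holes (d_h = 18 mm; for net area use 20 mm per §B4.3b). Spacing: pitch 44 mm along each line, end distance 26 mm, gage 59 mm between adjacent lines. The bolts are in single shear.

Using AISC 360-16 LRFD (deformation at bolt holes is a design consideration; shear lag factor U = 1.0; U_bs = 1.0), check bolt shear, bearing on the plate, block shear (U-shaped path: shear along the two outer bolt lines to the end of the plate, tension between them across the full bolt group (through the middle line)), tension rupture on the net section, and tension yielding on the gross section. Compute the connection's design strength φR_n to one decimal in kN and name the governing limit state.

429.0 kN (net-section rupture governs)

Bolt shear: A_b = π(16)²/4 = 201.06 mm². φR_n = 0.75 × 469 × 201.06 × 12 × 1 = 848.7 kN.
Bearing (10 mm plate, F_u = 400 MPa): end bolts L_c = 26 − 18/2 = 17, R_n = min(1.2×17×10×400, 2.4×16×10×400) = 81.6 kN/bolt; interior L_c = 44 − 18 = 26, R_n = 124.8 kN/bolt. φR_n = 0.75 × (3×81.6 + 9×124.8) = 1026.0 kN.
Block shear: shear path 2×[26+3×44] = 2×158 mm, A_gv = 3160, A_nv = 2×(158 − 3.5×20)×10 = 1760 mm²; tension across gage: (118 − 2×20)×10 = 780 mm². R_n = min(0.6×400×1760, 0.6×250×3160) + 1.0×400×780 = min(422.4, 474) + 312 = 734.4 kN. φR_n = 0.75 × 734.4 = 550.8 kN.
Tension rupture (net): A_n = (203 − 3×20)×10 = 1430 mm² (U = 1.0, A_e = A_n). φR_n = 0.75 × 400 × 1430 = 429.0 kN.
Tension yield (gross): A_g = 203×10 = 2030 mm². φR_n = 0.90 × 250 × 2030 = 456.8 kN.
Governing: min(848.7, 1026.0, 550.8, 429.0, 456.8) = 429.0 kN → net-section rupture.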